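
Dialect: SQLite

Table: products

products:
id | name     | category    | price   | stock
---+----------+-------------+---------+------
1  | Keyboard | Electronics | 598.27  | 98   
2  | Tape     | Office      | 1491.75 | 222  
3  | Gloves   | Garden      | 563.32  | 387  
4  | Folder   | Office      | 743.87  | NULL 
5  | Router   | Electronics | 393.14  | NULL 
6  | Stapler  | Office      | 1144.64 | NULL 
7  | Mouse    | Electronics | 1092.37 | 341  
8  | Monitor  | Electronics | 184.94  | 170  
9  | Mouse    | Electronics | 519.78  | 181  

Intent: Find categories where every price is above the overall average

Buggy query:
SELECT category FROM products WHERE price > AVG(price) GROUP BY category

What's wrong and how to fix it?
Bug: AVG() is an aggregate; it can't sit directly in WHERE

Fix: Compute the overall average in a scalar subquery and compare each group's MIN against it in HAVING

Corrected query:
SELECT category FROM products GROUP BY category HAVING MIN(price) > (SELECT AVG(price) FROM products)

Result:
(no rows)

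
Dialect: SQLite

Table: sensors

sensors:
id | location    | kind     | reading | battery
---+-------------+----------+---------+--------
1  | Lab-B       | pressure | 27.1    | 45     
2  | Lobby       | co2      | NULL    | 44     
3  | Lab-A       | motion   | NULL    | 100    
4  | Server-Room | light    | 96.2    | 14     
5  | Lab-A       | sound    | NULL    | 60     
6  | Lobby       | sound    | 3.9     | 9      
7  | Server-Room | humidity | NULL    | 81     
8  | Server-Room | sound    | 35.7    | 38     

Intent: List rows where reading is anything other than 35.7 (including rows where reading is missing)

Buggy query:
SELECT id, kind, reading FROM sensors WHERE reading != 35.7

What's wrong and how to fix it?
Bug: Inequality against NULL is unknown, not true; rows with NULL are dropped

Fix: Handle NULL separately with IS NULL alongside the inequality

Corrected query:
SELECT id, kind, reading FROM sensors WHERE reading != 35.7 OR reading IS NULL

Result:
id | kind     | reading
---+----------+--------
1  | pressure | 27.1   
2  | co2      | NULL   
3  | motion   | NULL   
4  | light    | 96.2   
5  | sound    | NULL   
6  | sound    | 3.9    
7  | humidity | NULL   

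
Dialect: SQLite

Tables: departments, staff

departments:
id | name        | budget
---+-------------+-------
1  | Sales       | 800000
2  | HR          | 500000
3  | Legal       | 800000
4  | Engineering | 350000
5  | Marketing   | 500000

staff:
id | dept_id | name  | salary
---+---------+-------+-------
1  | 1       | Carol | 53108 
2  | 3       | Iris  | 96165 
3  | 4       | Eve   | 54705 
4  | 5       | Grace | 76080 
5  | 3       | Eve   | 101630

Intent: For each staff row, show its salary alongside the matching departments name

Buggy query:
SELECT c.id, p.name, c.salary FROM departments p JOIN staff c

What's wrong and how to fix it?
Bug: Missing join condition: each staff row is matched to all departments rows instead of just its own

Fix: Specify the join condition linking the foreign key to the parent id

Corrected query:
SELECT c.id, p.name, c.salary FROM departments p JOIN staff c ON c.dept_id = p.id

Result:
id | name        | salary
---+-------------+-------
1  | Sales       | 53108 
2  | Legal       | 96165 
3  | Engineering | 54705 
4  | Marketing   | 76080 
5  | Legal       | 101630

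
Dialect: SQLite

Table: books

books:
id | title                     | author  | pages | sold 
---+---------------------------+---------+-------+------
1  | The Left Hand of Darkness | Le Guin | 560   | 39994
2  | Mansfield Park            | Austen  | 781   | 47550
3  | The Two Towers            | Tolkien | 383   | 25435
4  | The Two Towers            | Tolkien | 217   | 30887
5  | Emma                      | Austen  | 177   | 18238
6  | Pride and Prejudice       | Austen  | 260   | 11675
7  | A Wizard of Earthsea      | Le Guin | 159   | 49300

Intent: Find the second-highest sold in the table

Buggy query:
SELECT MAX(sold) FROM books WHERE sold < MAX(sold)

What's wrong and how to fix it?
Bug: The inner MAX is an aggregate inside WHERE, which is not allowed

Fix: Compute the overall MAX in a subquery, then take MAX of rows below it

Corrected query:
SELECT MAX(sold) FROM books WHERE sold < (SELECT MAX(sold) FROM books)

Result:
MAX(sold)
---------
47550    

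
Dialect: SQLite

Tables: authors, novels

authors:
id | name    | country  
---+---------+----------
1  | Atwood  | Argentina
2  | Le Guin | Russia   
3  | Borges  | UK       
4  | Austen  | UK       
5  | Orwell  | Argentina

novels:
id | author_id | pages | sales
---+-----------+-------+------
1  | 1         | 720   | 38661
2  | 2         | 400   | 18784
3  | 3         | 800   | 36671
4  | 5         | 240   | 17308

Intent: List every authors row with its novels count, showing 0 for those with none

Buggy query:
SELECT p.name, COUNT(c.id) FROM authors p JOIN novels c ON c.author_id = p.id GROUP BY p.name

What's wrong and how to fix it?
Bug: An inner join excludes parents with zero children

Fix: Use LEFT JOIN so parents without children still appear (COUNT(c.id) gives 0)

Corrected query:
SELECT p.name, COUNT(c.id) FROM authors p LEFT JOIN novels c ON c.author_id = p.id GROUP BY p.name

Result:
name    | COUNT(c.id)
--------+------------
Atwood  | 1          
Austen  | 0          
Borges  | 1          
Le Guin | 1          
Orwell  | 1          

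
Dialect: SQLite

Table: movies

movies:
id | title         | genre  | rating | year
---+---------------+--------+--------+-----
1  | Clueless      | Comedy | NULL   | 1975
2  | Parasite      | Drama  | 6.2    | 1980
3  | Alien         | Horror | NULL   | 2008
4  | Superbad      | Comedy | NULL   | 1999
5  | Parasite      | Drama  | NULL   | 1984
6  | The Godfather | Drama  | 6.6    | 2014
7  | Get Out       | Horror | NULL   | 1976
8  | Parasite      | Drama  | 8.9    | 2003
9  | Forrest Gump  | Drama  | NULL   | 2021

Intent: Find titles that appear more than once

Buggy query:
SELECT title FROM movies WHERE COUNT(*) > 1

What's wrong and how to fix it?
Bug: COUNT(*) is an aggregate and cannot be used in WHERE

Fix: GROUP BY title, then filter groups with HAVING COUNT(*) > 1

Corrected query:
SELECT title FROM movies GROUP BY title HAVING COUNT(*) > 1

Result:
title   
--------
Parasite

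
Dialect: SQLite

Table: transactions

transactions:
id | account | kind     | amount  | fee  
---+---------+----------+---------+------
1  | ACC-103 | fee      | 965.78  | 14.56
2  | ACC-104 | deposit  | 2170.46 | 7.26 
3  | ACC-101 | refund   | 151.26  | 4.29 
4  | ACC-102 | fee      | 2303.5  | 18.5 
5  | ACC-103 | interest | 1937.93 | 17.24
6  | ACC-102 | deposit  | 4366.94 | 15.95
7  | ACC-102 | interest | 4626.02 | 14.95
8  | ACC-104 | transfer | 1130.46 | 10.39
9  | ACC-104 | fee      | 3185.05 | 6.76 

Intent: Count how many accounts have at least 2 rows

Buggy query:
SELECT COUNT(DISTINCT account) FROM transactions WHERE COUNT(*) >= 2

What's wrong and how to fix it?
Bug: COUNT(*) cannot appear in WHERE; the per-group count doesn't exist yet

Fix: Use a subquery that GROUPs and filters with HAVING, then count its rows

Corrected query:
SELECT COUNT(*) FROM (SELECT account FROM transactions GROUP BY account HAVING COUNT(*) >= 2)

Result:
COUNT(*)
--------
3       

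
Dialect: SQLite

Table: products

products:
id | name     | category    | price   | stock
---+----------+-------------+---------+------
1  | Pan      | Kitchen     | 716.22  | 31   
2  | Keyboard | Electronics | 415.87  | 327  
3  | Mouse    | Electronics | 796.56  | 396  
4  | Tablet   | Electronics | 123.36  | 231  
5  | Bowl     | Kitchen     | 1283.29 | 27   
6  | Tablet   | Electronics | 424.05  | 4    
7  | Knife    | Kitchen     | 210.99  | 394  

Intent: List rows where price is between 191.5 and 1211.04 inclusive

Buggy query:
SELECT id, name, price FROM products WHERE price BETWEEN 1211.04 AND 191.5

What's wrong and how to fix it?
Bug: BETWEEN expects the lower bound first; with 1211.04 AND 191.5 the range is empty

Fix: Write BETWEEN 191.5 AND 1211.04

Corrected query:
SELECT id, name, price FROM products WHERE price BETWEEN 191.5 AND 1211.04

Result:
id | name     | price 
---+----------+-------
1  | Pan      | 716.22
2  | Keyboard | 415.87
3  | Mouse    | 796.56
6  | Tablet   | 424.05
7  | Knife    | 210.99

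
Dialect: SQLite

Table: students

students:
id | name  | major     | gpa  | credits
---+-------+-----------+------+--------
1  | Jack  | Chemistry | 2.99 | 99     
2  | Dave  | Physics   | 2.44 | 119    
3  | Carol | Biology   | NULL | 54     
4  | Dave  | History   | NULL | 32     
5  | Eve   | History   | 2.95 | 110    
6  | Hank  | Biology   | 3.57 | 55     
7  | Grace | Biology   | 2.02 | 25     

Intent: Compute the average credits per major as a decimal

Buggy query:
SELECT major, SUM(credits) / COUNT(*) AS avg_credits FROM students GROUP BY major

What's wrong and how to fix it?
Bug: SUM(credits) and COUNT(*) are both integers; the division truncates the fractional part

Fix: Cast one side to REAL so the division keeps the fractional part

Corrected query:
SELECT major, SUM(credits) * 1.0 / COUNT(*) AS avg_credits FROM students GROUP BY major

Result:
major     | avg_credits
----------+------------
Biology   | 44.666667  
Chemistry | 99         
History   | 71         
Physics   | 119        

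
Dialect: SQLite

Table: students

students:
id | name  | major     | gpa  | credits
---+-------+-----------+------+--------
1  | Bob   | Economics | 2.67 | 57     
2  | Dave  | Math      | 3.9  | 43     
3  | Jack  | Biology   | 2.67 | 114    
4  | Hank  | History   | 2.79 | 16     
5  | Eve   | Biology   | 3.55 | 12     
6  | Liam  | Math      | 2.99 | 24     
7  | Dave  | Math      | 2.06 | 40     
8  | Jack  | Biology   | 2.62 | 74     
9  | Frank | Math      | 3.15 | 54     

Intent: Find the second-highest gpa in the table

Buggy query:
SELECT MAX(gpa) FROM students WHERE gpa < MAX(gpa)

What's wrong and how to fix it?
Bug: MAX(gpa) on the right of the comparison is an aggregate-in-WHERE error

Fix: Compute the overall MAX in a subquery, then take MAX of rows below it

Corrected query:
SELECT MAX(gpa) FROM students WHERE gpa < (SELECT MAX(gpa) FROM students)

Result:
MAX(gpa)
--------
3.55    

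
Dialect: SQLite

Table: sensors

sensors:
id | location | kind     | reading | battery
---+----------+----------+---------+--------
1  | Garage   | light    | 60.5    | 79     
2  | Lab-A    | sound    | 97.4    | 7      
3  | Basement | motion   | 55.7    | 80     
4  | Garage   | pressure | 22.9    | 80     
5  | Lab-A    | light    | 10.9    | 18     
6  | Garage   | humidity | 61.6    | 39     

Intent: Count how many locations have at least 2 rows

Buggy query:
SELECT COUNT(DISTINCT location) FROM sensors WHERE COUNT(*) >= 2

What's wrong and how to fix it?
Bug: COUNT(*) cannot appear in WHERE; the per-group count doesn't exist yet

Fix: Use a subquery that GROUPs and filters with HAVING, then count its rows

Corrected query:
SELECT COUNT(*) FROM (SELECT location FROM sensors GROUP BY location HAVING COUNT(*) >= 2)

Result:
COUNT(*)
--------
2       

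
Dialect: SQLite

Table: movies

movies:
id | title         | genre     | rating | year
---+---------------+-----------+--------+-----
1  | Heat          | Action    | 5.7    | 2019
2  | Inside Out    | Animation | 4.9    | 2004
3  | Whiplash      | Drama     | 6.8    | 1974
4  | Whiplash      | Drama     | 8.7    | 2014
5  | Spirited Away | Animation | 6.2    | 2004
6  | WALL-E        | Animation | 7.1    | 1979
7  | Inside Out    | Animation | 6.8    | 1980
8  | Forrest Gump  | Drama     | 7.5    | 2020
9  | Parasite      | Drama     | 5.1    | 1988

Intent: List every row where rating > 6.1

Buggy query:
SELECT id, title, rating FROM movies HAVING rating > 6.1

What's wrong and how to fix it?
Bug: This is a non-aggregate query (no GROUP BY, no aggregates), so in SQLite the HAVING clause is invalid here; a row-level condition belongs in WHERE

Fix: Use WHERE for row-level filtering

Corrected query:
SELECT id, title, rating FROM movies WHERE rating > 6.1

Result:
id | title         | rating
---+---------------+-------
3  | Whiplash      | 6.8   
4  | Whiplash      | 8.7   
5  | Spirited Away | 6.2   
6  | WALL-E        | 7.1   
7  | Inside Out    | 6.8   
8  | Forrest Gump  | 7.5   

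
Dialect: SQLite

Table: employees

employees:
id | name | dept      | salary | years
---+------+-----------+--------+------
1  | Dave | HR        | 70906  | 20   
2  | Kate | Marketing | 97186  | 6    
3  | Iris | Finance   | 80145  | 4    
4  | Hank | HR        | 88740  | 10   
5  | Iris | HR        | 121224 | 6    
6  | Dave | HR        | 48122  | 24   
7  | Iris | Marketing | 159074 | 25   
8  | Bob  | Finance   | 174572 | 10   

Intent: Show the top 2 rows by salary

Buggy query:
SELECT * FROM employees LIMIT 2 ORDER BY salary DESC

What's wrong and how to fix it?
Bug: ORDER BY cannot follow LIMIT; LIMIT is the final clause

Fix: Swap the clauses: ORDER BY first, then LIMIT

Corrected query:
SELECT * FROM employees ORDER BY salary DESC LIMIT 2

Result:
id | name | dept      | salary | years
---+------+-----------+--------+------
8  | Bob  | Finance   | 174572 | 10   
7  | Iris | Marketing | 159074 | 25   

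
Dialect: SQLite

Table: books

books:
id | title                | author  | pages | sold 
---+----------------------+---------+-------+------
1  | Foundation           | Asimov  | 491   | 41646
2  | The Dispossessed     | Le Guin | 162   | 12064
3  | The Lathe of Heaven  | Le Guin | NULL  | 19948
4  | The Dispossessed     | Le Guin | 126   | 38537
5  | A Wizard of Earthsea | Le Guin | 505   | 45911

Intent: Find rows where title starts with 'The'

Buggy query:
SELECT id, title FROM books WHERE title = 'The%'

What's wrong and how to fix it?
Bug: '=' compares the literal string including the % character; pattern matching needs LIKE

Fix: Use LIKE for wildcard pattern matching

Corrected query:
SELECT id, title FROM books WHERE title LIKE 'The%'

Result:
id | title              
---+--------------------
2  | The Dispossessed   
3  | The Lathe of Heaven
4  | The Dispossessed   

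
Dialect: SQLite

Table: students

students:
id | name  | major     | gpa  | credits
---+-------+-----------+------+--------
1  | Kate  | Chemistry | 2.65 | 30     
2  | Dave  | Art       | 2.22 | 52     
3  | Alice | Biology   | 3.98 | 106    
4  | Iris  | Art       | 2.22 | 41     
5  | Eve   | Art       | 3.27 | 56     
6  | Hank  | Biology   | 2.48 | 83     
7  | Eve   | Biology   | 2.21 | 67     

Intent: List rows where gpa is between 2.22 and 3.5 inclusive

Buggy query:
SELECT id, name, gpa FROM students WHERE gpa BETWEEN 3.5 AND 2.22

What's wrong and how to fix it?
Bug: The bounds are reversed; BETWEEN a AND b requires a <= b to match anything

Fix: Swap the bounds so the smaller value comes first

Corrected query:
SELECT id, name, gpa FROM students WHERE gpa BETWEEN 2.22 AND 3.5

Result:
id | name | gpa 
---+------+-----
1  | Kate | 2.65
2  | Dave | 2.22
4  | Iris | 2.22
5  | Eve  | 3.27
6  | Hank | 2.48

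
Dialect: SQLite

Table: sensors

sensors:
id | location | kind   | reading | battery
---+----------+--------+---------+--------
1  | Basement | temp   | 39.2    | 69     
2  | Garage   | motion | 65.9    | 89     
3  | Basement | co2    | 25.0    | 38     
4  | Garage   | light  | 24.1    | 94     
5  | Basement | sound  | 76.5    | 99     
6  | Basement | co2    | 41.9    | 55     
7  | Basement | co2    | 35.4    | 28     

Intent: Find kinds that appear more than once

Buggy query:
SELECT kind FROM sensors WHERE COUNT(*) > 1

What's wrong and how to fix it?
Bug: WHERE can't reference COUNT(*); aggregates are computed after WHERE

Fix: Group first, then use HAVING for the count condition

Corrected query:
SELECT kind FROM sensors GROUP BY kind HAVING COUNT(*) > 1

Result:
kind
----
co2 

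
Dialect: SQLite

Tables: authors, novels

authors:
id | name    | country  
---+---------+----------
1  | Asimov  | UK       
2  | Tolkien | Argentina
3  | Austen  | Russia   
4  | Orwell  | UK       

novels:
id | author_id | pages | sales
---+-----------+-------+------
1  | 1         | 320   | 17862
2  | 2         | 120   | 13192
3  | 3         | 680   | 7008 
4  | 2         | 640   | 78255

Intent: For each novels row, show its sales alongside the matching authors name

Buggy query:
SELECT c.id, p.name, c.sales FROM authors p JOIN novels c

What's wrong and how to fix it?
Bug: JOIN with no ON clause produces a cartesian product; every novels row pairs with every authors row

Fix: Specify the join condition linking the foreign key to the parent id

Corrected query:
SELECT c.id, p.name, c.sales FROM authors p JOIN novels c ON c.author_id = p.id

Result:
id | name    | sales
---+---------+------
1  | Asimov  | 17862
2  | Tolkien | 13192
3  | Austen  | 7008 
4  | Tolkien | 78255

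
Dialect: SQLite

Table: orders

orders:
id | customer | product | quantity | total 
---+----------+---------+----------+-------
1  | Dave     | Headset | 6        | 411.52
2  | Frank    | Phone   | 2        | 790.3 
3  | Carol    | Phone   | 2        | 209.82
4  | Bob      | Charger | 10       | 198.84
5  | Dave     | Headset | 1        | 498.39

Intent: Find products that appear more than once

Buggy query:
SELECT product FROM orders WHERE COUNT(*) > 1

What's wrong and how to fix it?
Bug: WHERE can't reference COUNT(*); aggregates are computed after WHERE

Fix: Group first, then use HAVING for the count condition

Corrected query:
SELECT product FROM orders GROUP BY product HAVING COUNT(*) > 1

Result:
product
-------
Headset
Phone  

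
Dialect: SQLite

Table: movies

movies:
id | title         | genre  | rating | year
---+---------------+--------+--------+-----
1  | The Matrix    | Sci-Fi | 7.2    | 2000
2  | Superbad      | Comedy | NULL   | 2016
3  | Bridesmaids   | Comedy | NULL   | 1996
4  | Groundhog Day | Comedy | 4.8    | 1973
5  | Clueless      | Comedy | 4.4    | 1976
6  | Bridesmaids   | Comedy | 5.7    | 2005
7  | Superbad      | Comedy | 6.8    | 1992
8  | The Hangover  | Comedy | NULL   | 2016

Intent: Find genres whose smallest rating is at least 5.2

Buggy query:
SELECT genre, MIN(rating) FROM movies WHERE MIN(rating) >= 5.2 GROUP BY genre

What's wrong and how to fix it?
Bug: Aggregates like MIN are computed per group after WHERE runs

Fix: Replace WHERE with HAVING after the GROUP BY

Corrected query:
SELECT genre, MIN(rating) FROM movies GROUP BY genre HAVING MIN(rating) >= 5.2

Result:
genre  | MIN(rating)
-------+------------
Sci-Fi | 7.2        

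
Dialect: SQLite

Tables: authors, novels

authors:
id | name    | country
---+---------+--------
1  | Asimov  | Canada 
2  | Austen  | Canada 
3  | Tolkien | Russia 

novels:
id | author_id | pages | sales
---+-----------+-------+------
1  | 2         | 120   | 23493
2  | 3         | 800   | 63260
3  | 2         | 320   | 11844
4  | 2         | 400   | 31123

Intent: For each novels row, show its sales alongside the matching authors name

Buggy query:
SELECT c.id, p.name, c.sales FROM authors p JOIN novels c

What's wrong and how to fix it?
Bug: JOIN with no ON clause produces a cartesian product; every novels row pairs with every authors row

Fix: Specify the join condition linking the foreign key to the parent id

Corrected query:
SELECT c.id, p.name, c.sales FROM authors p JOIN novels c ON c.author_id = p.id

Result:
id | name    | sales
---+---------+------
1  | Austen  | 23493
2  | Tolkien | 63260
3  | Austen  | 11844
4  | Austen  | 31123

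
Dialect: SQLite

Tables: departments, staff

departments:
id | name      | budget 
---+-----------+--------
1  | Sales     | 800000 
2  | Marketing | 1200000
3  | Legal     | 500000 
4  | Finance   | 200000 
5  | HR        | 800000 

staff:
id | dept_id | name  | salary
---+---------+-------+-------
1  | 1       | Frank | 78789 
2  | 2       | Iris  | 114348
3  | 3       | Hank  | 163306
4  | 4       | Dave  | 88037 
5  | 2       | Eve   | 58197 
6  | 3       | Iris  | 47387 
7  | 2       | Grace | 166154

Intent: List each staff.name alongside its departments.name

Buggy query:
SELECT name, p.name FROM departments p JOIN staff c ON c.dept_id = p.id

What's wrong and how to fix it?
Bug: Both tables have a 'name' column; the unqualified reference is ambiguous

Fix: Qualify the column with its table alias (c.name)

Corrected query:
SELECT c.name, p.name FROM departments p JOIN staff c ON c.dept_id = p.id

Result:
name  | name     
------+----------
Frank | Sales    
Iris  | Marketing
Hank  | Legal    
Dave  | Finance  
Eve   | Marketing
Iris  | Legal    
Grace | Marketing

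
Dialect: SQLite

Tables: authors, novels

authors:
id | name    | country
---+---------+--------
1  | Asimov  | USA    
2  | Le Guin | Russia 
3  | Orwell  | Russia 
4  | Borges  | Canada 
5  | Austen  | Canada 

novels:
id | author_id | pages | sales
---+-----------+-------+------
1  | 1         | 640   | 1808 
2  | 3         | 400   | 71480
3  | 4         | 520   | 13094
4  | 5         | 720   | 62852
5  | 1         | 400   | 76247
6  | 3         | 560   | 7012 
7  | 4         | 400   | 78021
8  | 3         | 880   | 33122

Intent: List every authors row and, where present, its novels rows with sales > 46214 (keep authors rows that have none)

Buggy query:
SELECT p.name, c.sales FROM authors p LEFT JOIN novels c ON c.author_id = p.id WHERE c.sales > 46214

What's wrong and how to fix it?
Bug: A WHERE condition on the right-hand table after LEFT JOIN drops unmatched parents

Fix: Move the right-table condition into the ON clause so unmatched parents are kept

Corrected query:
SELECT p.name, c.sales FROM authors p LEFT JOIN novels c ON c.author_id = p.id AND c.sales > 46214

Result:
name    | sales
--------+------
Asimov  | 76247
Le Guin | NULL 
Orwell  | 71480
Borges  | 78021
Austen  | 62852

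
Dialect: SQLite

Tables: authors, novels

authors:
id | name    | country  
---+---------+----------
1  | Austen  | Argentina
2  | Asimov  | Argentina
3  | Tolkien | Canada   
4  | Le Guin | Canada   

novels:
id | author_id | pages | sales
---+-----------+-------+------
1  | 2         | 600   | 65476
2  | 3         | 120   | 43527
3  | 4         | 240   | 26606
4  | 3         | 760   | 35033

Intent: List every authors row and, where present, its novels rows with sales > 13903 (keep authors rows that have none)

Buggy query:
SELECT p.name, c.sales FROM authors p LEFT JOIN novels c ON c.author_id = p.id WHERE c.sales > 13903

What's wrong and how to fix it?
Bug: A WHERE condition on the right-hand table after LEFT JOIN drops unmatched parents

Fix: Move the right-table condition into the ON clause so unmatched parents are kept

Corrected query:
SELECT p.name, c.sales FROM authors p LEFT JOIN novels c ON c.author_id = p.id AND c.sales > 13903

Result:
name    | sales
--------+------
Austen  | NULL 
Asimov  | 65476
Tolkien | 35033
Tolkien | 43527
Le Guin | 26606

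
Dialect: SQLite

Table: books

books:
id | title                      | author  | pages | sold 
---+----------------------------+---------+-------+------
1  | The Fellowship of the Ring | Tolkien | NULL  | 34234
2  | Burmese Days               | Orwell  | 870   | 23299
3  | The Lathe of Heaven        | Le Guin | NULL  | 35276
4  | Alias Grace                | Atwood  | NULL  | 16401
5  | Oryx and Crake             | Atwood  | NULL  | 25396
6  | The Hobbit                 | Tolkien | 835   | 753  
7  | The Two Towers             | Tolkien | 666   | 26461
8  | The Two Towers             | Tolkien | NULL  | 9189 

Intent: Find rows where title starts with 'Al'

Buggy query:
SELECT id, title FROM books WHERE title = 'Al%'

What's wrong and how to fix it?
Bug: '=' compares the literal string including the % character; pattern matching needs LIKE

Fix: Replace '=' with LIKE so 'Al%' is treated as a pattern

Corrected query:
SELECT id, title FROM books WHERE title LIKE 'Al%'

Result:
id | title      
---+------------
4  | Alias Grace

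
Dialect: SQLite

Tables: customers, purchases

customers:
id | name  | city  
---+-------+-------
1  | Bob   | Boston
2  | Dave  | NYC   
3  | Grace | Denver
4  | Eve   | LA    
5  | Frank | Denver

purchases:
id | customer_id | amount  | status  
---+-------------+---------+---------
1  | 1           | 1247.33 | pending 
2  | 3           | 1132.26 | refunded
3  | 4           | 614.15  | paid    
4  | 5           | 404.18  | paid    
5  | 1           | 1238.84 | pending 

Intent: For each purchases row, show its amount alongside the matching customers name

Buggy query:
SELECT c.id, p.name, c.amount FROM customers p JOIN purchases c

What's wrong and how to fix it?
Bug: Missing join condition: each purchases row is matched to all customers rows instead of just its own

Fix: Add ON c.customer_id = p.id to the JOIN

Corrected query:
SELECT c.id, p.name, c.amount FROM customers p JOIN purchases c ON c.customer_id = p.id

Result:
id | name  | amount 
---+-------+--------
1  | Bob   | 1247.33
2  | Grace | 1132.26
3  | Eve   | 614.15 
4  | Frank | 404.18 
5  | Bob   | 1238.84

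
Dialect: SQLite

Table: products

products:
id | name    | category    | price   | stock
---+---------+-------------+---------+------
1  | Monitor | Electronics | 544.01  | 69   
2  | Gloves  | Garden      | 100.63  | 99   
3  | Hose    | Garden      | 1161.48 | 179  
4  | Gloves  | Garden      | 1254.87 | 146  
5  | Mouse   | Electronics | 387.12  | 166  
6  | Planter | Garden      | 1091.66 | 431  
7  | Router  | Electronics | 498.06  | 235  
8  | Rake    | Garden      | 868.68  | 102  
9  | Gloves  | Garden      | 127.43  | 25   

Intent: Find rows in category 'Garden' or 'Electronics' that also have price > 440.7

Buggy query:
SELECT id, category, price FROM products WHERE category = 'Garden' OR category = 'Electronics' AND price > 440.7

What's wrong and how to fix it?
Bug: AND binds tighter than OR, so this parses as category = 'Garden' OR (category = 'Electronics' AND price > 440.7)

Fix: Group the OR with parentheses (or use IN), then AND the threshold

Corrected query:
SELECT id, category, price FROM products WHERE (category = 'Garden' OR category = 'Electronics') AND price > 440.7

Result:
id | category    | price  
---+-------------+--------
1  | Electronics | 544.01 
3  | Garden      | 1161.48
4  | Garden      | 1254.87
6  | Garden      | 1091.66
7  | Electronics | 498.06 
8  | Garden      | 868.68 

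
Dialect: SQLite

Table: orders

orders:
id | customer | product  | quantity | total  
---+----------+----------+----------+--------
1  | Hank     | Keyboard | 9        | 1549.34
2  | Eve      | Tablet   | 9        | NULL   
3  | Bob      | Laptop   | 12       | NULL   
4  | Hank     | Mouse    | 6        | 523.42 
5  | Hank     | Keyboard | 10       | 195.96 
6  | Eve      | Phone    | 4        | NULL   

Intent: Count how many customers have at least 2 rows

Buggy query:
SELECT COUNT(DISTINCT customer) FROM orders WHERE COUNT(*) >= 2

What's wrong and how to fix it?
Bug: COUNT(*) cannot appear in WHERE; the per-group count doesn't exist yet

Fix: Group first with HAVING COUNT(*) >= 2, then COUNT the resulting groups

Corrected query:
SELECT COUNT(*) FROM (SELECT customer FROM orders GROUP BY customer HAVING COUNT(*) >= 2)

Result:
COUNT(*)
--------
2       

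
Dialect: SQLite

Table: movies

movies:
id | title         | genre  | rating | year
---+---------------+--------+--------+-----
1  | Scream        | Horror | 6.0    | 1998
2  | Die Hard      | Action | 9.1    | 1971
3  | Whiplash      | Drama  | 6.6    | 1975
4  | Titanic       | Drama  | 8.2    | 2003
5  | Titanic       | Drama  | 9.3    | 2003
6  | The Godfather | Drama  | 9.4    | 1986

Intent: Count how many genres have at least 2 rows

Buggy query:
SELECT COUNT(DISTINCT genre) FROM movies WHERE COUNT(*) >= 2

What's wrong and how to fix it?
Bug: WHERE filters individual rows, not groups, so a group-level COUNT is invalid there

Fix: Group first with HAVING COUNT(*) >= 2, then COUNT the resulting groups

Corrected query:
SELECT COUNT(*) FROM (SELECT genre FROM movies GROUP BY genre HAVING COUNT(*) >= 2)

Result:
COUNT(*)
--------
1       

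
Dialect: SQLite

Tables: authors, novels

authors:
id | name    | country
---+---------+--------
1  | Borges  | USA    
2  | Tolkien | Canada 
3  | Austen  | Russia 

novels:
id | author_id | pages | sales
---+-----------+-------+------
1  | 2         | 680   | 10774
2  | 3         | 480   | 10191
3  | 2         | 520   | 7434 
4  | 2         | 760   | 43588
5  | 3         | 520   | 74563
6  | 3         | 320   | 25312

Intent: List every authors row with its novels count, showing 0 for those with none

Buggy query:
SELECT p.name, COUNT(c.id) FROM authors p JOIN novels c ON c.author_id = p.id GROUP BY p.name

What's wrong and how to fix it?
Bug: An inner join excludes parents with zero children

Fix: Switch to LEFT JOIN to retain unmatched parent rows

Corrected query:
SELECT p.name, COUNT(c.id) FROM authors p LEFT JOIN novels c ON c.author_id = p.id GROUP BY p.name

Result:
name    | COUNT(c.id)
--------+------------
Austen  | 3          
Borges  | 0          
Tolkien | 3          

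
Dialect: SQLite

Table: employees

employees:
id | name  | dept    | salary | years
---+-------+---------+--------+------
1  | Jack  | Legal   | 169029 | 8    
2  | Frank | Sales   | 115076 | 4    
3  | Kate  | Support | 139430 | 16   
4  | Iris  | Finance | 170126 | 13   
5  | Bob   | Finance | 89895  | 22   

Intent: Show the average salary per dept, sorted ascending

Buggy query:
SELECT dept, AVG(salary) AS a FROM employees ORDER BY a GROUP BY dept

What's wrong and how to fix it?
Bug: GROUP BY must precede ORDER BY

Fix: Move ORDER BY to the end, after GROUP BY

Corrected query:
SELECT dept, AVG(salary) AS a FROM employees GROUP BY dept ORDER BY a

Result:
dept    | a       
--------+---------
Sales   | 115076  
Finance | 130010.5
Support | 139430  
Legal   | 169029  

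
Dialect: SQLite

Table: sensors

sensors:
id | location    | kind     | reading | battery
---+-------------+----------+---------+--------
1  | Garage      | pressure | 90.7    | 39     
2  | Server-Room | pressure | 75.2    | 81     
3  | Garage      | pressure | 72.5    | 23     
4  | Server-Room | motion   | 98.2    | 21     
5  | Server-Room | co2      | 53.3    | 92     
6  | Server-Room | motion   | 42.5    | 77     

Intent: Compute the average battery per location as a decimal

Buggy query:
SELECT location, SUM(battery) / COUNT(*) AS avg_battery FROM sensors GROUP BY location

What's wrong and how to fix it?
Bug: Both operands are integers, so '/' performs integer division and truncates

Fix: Multiply by 1.0 (or CAST to REAL) to force floating-point division

Corrected query:
SELECT location, SUM(battery) * 1.0 / COUNT(*) AS avg_battery FROM sensors GROUP BY location

Result:
location    | avg_battery
------------+------------
Garage      | 31         
Server-Room | 67.75      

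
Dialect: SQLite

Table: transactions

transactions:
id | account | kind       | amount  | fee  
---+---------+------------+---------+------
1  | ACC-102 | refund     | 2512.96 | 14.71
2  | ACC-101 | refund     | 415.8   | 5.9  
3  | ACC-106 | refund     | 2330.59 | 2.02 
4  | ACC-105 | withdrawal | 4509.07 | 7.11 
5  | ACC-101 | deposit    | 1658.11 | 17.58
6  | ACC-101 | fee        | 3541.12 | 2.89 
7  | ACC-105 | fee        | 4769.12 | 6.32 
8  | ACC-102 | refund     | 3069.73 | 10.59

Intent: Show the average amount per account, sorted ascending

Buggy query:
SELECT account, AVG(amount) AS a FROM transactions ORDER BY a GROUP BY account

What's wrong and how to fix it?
Bug: GROUP BY must precede ORDER BY

Fix: Move ORDER BY to the end, after GROUP BY

Corrected query:
SELECT account, AVG(amount) AS a FROM transactions GROUP BY account ORDER BY a

Result:
account | a          
--------+------------
ACC-101 | 1871.676667
ACC-106 | 2330.59    
ACC-102 | 2791.345   
ACC-105 | 4639.095   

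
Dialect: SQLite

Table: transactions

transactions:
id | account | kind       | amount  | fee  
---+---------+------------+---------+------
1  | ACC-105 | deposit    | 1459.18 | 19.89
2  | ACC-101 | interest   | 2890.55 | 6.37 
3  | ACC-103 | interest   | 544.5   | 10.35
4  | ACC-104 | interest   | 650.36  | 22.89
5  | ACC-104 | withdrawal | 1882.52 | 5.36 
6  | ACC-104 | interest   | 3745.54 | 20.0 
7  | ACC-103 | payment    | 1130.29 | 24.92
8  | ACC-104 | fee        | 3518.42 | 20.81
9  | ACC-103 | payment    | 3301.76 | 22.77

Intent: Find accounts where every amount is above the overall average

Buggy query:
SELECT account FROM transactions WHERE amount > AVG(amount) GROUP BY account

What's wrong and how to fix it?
Bug: AVG() is an aggregate; it can't sit directly in WHERE

Fix: Compute the overall average in a scalar subquery and compare each group's MIN against it in HAVING

Corrected query:
SELECT account FROM transactions GROUP BY account HAVING MIN(amount) > (SELECT AVG(amount) FROM transactions)

Result:
account
-------
ACC-101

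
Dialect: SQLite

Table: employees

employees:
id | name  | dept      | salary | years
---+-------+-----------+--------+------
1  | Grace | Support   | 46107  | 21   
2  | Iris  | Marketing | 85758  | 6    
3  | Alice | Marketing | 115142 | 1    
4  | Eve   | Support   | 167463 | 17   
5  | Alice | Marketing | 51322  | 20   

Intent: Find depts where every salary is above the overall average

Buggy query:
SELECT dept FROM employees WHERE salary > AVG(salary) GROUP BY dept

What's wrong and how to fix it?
Bug: AVG() is an aggregate; it can't sit directly in WHERE

Fix: Use a subquery for AVG and a HAVING MIN(...) filter so the condition holds for every row in the group

Corrected query:
SELECT dept FROM employees GROUP BY dept HAVING MIN(salary) > (SELECT AVG(salary) FROM employees)

Result:
(no rows)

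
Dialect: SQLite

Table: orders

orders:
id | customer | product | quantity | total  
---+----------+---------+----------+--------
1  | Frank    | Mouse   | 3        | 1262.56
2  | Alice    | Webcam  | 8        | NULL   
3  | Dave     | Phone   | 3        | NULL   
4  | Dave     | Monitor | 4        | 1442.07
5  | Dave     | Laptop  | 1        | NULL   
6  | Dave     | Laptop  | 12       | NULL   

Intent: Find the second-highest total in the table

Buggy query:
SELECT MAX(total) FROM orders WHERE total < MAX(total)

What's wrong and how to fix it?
Bug: MAX(total) on the right of the comparison is an aggregate-in-WHERE error

Fix: Compute the overall MAX in a subquery, then take MAX of rows below it

Corrected query:
SELECT MAX(total) FROM orders WHERE total < (SELECT MAX(total) FROM orders)

Result:
MAX(total)
----------
1262.56   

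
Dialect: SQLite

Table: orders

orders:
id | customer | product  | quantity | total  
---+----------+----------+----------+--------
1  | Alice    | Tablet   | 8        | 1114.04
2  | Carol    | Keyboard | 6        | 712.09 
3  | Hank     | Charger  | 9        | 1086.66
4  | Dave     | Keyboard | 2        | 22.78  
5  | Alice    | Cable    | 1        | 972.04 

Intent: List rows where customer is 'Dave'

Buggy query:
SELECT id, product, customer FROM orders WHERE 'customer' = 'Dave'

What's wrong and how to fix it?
Bug: Single quotes denote string literals in SQL; the column name is being compared as a constant string

Fix: Reference the column as customer without single quotes

Corrected query:
SELECT id, product, customer FROM orders WHERE customer = 'Dave'

Result:
id | product  | customer
---+----------+---------
4  | Keyboard | Dave    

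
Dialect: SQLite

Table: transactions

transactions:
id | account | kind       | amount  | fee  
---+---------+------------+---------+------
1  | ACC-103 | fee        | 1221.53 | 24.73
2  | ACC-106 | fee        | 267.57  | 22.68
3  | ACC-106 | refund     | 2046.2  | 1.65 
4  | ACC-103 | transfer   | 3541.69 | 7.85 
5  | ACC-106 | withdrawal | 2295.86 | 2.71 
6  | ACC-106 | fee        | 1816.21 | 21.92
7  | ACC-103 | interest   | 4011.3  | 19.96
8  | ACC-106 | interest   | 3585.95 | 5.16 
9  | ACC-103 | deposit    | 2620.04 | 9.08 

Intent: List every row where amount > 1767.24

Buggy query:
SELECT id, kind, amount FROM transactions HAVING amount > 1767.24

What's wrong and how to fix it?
Bug: This is a non-aggregate query (no GROUP BY, no aggregates), so in SQLite the HAVING clause is invalid here; a row-level condition belongs in WHERE

Fix: Use WHERE for row-level filtering

Corrected query:
SELECT id, kind, amount FROM transactions WHERE amount > 1767.24

Result:
id | kind       | amount 
---+------------+--------
3  | refund     | 2046.2 
4  | transfer   | 3541.69
5  | withdrawal | 2295.86
6  | fee        | 1816.21
7  | interest   | 4011.3 
8  | interest   | 3585.95
9  | deposit    | 2620.04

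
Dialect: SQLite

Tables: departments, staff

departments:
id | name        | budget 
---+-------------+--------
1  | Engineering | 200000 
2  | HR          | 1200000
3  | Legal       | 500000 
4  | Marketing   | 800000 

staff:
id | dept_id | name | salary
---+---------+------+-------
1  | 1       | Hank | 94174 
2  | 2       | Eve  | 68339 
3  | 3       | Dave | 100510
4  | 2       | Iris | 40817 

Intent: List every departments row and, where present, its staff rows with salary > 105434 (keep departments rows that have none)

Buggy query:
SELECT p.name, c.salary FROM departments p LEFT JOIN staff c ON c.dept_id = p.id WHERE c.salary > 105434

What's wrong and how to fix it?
Bug: Filtering c.salary in WHERE discards the NULL rows produced by LEFT JOIN, turning it into an inner join

Fix: Put 'c.salary > 105434' in the JOIN's ON clause instead of WHERE

Corrected query:
SELECT p.name, c.salary FROM departments p LEFT JOIN staff c ON c.dept_id = p.id AND c.salary > 105434

Result:
name        | salary
------------+-------
Engineering | NULL  
HR          | NULL  
Legal       | NULL  
Marketing   | NULL  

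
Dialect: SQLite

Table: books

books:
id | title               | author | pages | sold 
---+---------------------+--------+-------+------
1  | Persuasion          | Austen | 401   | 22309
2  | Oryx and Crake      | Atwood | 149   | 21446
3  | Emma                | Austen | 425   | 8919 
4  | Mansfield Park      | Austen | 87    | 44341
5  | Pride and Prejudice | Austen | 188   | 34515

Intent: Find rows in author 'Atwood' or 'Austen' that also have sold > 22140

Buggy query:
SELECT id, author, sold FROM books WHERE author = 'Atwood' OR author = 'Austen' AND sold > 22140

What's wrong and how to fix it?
Bug: Without parentheses, AND is evaluated before OR, so the sold filter only applies to the 'Austen' branch

Fix: Group the OR with parentheses (or use IN), then AND the threshold

Corrected query:
SELECT id, author, sold FROM books WHERE (author = 'Atwood' OR author = 'Austen') AND sold > 22140

Result:
id | author | sold 
---+--------+------
1  | Austen | 22309
4  | Austen | 44341
5  | Austen | 34515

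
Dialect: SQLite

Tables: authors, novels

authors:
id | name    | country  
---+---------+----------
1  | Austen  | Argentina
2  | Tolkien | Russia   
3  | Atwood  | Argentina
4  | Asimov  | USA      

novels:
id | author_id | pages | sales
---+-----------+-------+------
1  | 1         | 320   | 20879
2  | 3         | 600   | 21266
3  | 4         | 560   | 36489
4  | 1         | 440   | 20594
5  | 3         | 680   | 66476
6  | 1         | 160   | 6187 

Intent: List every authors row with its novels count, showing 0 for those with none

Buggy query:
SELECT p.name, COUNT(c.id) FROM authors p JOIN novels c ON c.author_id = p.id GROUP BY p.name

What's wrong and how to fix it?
Bug: INNER JOIN drops authors rows that have no matching novels rows

Fix: Switch to LEFT JOIN to retain unmatched parent rows

Corrected query:
SELECT p.name, COUNT(c.id) FROM authors p LEFT JOIN novels c ON c.author_id = p.id GROUP BY p.name

Result:
name    | COUNT(c.id)
--------+------------
Asimov  | 1          
Atwood  | 2          
Austen  | 3          
Tolkien | 0          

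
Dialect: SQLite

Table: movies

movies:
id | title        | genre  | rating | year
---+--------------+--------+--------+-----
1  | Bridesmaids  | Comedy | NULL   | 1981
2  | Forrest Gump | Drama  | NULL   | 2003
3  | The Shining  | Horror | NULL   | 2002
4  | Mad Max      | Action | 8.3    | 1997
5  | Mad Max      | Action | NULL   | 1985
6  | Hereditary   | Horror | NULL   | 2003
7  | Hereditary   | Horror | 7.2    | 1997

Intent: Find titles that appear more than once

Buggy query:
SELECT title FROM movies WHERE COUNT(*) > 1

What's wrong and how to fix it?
Bug: WHERE can't reference COUNT(*); aggregates are computed after WHERE

Fix: Group first, then use HAVING for the count condition

Corrected query:
SELECT title FROM movies GROUP BY title HAVING COUNT(*) > 1

Result:
title     
----------
Hereditary
Mad Max   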